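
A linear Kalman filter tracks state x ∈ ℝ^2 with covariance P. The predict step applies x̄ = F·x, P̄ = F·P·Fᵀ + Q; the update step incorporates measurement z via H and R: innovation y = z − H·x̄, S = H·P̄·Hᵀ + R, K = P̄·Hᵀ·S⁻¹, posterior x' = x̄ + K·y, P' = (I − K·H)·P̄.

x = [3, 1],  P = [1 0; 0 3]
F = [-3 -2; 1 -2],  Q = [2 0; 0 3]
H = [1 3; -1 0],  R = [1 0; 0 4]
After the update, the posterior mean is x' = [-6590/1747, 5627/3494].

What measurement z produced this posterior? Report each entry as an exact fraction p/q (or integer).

z = [1, 2]

x̄ = F·x = [-11, 1]
P̄ = F·P·Fᵀ + Q = [23 9; 9 16]
S = H·P̄·Hᵀ + R = [222 -50; -50 27]
K = P̄·Hᵀ·S⁻¹ = [100/1747 -1303/1747; 1089/3494 426/1747]
x' − x̄ = [12627/1747, 2133/3494] = K·y
y = (KᵀK)⁻¹·Kᵀ·(x' − x̄) = [9, -9]
z = y + H·x̄ = [9, -9] + [-8, 11] = [1, 2]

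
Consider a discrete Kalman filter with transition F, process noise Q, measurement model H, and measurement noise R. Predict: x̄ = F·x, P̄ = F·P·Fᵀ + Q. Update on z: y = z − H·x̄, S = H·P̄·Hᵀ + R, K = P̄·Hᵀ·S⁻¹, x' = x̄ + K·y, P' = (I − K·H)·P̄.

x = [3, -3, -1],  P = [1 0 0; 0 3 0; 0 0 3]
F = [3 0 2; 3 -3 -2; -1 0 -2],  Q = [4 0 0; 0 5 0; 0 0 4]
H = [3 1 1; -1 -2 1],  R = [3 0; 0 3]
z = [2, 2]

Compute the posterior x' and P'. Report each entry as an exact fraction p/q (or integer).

x' = [-657/8294, 2609/8294, 15923/8294]
P' = [103173/16588 -133431/16588 -153783/16588; -133431/16588 183373/16588 203597/16588; -153783/16588 203597/16588 251773/16588]

x̄ = F·x = [7, 20, -1]
P̄ = F·P·Fᵀ + Q = [25 -3 -15; -3 53 9; -15 9 17]
y = z − H·x̄ = [-38, 50]
S = H·P̄·Hᵀ + R = [208 -182; -182 239]
K = P̄·Hᵀ·S⁻¹ = [7435/16588 127/638; -4441/16588 -381/638; -1993/16588 -21/638]
x' = x̄ + K·y = [-657/8294, 2609/8294, 15923/8294]
P' = (I − K·H)·P̄ = [103173/16588 -133431/16588 -153783/16588; -133431/16588 183373/16588 203597/16588; -153783/16588 203597/16588 251773/16588]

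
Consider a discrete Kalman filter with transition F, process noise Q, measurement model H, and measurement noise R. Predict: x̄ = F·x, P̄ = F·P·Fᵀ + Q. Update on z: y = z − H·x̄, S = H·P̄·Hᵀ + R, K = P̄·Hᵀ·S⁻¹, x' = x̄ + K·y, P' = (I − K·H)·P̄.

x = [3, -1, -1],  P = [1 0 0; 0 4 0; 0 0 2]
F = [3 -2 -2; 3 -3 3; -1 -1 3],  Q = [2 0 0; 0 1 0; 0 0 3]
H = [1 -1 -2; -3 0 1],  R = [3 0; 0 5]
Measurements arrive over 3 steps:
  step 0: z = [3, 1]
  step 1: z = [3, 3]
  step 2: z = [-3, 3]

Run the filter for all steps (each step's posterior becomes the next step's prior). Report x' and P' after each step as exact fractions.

step 0: x' = [-2513/3125, 20383/43750, -90871/43750], P' = [2191/3125 221/3125 1423/3125; 221/3125 93307/21875 -58943/43750; 1423/3125 -58943/43750 29233/21875]
step 1: x' = [-27814361/30486409, -750159320/213404863, -64038357/213404863], P' = [62020643/91459227 7984259/91459227 13404873/30486409; 7984259/91459227 2657187725/640214589 -270677157/213404863; 13404873/30486409 -270677157/213404863 274616703/213404863]
step 2: x' = [-920865432123/4458504195871, -2145315269961/4458504195871, 7447588006704/4458504195871], P' = [3024078913087/4458504195871 393030827337/4458504195871 1958894118686/4458504195871; 393030827337/4458504195871 36789668675095/8917008391742 -5603425455754/4458504195871; 1958894118686/4458504195871 -5603425455754/4458504195871 11424105378501/8917008391742]

step 0: x̄ = F·x = [13, 9, -5]
step 0: P̄ = F·P·Fᵀ + Q = [35 21 -7; 21 64 27; -7 27 26]
step 0: y = z − H·x̄ = [-11, 45]
step 0: S = H·P̄·Hᵀ + R = [300 -170; -170 388]
step 0: K = P̄·Hᵀ·S⁻¹ = [-292/3125 -206/625; -10939/21875 -2729/8750; -12689/43750 -26/4375]
step 0: x' = x̄ + K·y = [-2513/3125, 20383/43750, -90871/43750]
step 0: P' = (I − K·H)·P̄ = [2191/3125 221/3125 1423/3125; 221/3125 93307/21875 -58943/43750; 1423/3125 -58943/43750 29233/21875]
step 1: x̄ = F·x = [3543/4375, -219654/21875, -128907/21875]
step 1: P̄ = F·P·Fᵀ + Q = [11923/875 105831/4375 38223/4375; 105831/4375 1944707/21875 910431/21875; 38223/4375 910431/21875 557523/21875]
step 1: y = z − H·x̄ = [-429558/21875, 247677/21875]
step 1: S = H·P̄·Hᵀ + R = [6357453/21875 5568/21875; 5568/21875 2202883/21875]
step 1: K = P̄·Hᵀ·S⁻¹ = [-8797618/91459227 -9723154/30486409; -325744990/640214589 -65313394/213404863; -61574046/213404863 -1377126/213404863]
step 1: x' = x̄ + K·y = [-27814361/30486409, -750159320/213404863, -64038357/213404863]
step 1: P' = (I − K·H)·P̄ = [62020643/91459227 7984259/91459227 13404873/30486409; 7984259/91459227 2657187725/640214589 -270677157/213404863; 13404873/30486409 -270677157/213404863 274616703/213404863]
step 2: x̄ = F·x = [1044293773/213404863, 1474261308/213404863, 107534968/30486409]
step 2: P̄ = F·P·Fᵀ + Q = [8566923503/640214589 4971162003/213404863 765371861/91459227; 4971162003/213404863 18184815814/213404863 1215103443/30486409; 765371861/91459227 1215103443/30486409 2245940204/91459227]
step 2: y = z − H·x̄ = [35006554/5767699, 3020351132/213404863]
step 2: S = H·P̄·Hᵀ + R = [4830801230/17303097 -11281796/17303097; -11281796/17303097 63879347738/640214589]
step 2: K = P̄·Hᵀ·S⁻¹ = [-428913383874/4458504195871 -1422668524115/4458504195871; -4529968399135/8917008391742 -1356503587553/4458504195871; -1287261934687/4458504195871 -65851866723/8917008391742]
step 2: x' = x̄ + K·y = [-920865432123/4458504195871, -2145315269961/4458504195871, 7447588006704/4458504195871]
step 2: P' = (I − K·H)·P̄ = [3024078913087/4458504195871 393030827337/4458504195871 1958894118686/4458504195871; 393030827337/4458504195871 36789668675095/8917008391742 -5603425455754/4458504195871; 1958894118686/4458504195871 -5603425455754/4458504195871 11424105378501/8917008391742]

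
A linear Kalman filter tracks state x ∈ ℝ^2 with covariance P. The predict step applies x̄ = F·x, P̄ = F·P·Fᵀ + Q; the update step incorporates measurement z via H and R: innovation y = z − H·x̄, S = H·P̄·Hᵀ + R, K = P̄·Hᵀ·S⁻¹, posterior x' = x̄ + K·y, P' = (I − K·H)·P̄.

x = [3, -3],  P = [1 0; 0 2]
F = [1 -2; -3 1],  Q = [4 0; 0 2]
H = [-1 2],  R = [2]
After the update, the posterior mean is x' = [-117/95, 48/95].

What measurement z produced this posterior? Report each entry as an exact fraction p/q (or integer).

z = [3]

x̄ = F·x = [9, -12]
P̄ = F·P·Fᵀ + Q = [13 -7; -7 13]
S = H·P̄·Hᵀ + R = [95]
K = P̄·Hᵀ·S⁻¹ = [-27/95; 33/95]
x' − x̄ = [-972/95, 1188/95] = K·y
y = (KᵀK)⁻¹·Kᵀ·(x' − x̄) = [36]
z = y + H·x̄ = [36] + [-33] = [3]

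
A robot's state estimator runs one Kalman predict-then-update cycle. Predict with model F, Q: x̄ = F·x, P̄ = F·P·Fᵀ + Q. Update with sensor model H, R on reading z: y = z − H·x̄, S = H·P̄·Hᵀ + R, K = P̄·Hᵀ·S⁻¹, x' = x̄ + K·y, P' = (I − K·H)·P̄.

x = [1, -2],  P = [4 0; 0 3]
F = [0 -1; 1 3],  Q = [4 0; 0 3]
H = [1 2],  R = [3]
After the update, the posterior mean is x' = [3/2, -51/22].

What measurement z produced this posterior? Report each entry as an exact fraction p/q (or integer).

z = [-3]

x̄ = F·x = [2, -5]
P̄ = F·P·Fᵀ + Q = [7 -9; -9 34]
S = H·P̄·Hᵀ + R = [110]
K = P̄·Hᵀ·S⁻¹ = [-1/10; 59/110]
x' − x̄ = [-1/2, 59/22] = K·y
y = (KᵀK)⁻¹·Kᵀ·(x' − x̄) = [5]
z = y + H·x̄ = [5] + [-8] = [-3]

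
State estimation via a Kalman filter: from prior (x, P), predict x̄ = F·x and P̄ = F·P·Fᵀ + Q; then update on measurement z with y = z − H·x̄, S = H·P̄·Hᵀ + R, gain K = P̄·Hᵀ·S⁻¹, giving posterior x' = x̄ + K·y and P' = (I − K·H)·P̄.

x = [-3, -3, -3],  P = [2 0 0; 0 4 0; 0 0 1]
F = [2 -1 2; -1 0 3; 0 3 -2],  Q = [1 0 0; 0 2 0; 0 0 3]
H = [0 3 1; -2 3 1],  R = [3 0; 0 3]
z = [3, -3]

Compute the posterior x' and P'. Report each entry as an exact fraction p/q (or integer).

x̄ = F·x = [-9, -6, -3]
P̄ = F·P·Fᵀ + Q = [17 2 -16; 2 13 -6; -16 -6 43]
y = z − H·x̄ = [24, 0]
S = H·P̄·Hᵀ + R = [127 144; 144 235]
K = P̄·Hᵀ·S⁻¹ = [3986/9109 -4148/9109; 3579/9109 -1069/9109; -2333/9109 3639/9109]
x' = x̄ + K·y = [13683/9109, 31242/9109, -83319/9109]
P' = (I − K·H)·P̄ = [12201/9109 6972/9109 -8958/9109; 6972/9109 31311/9109 -83196/9109; -8958/9109 -83196/9109 242589/9109]

x' = [13683/9109, 31242/9109, -83319/9109]
P' = [12201/9109 6972/9109 -8958/9109; 6972/9109 31311/9109 -83196/9109; -8958/9109 -83196/9109 242589/9109]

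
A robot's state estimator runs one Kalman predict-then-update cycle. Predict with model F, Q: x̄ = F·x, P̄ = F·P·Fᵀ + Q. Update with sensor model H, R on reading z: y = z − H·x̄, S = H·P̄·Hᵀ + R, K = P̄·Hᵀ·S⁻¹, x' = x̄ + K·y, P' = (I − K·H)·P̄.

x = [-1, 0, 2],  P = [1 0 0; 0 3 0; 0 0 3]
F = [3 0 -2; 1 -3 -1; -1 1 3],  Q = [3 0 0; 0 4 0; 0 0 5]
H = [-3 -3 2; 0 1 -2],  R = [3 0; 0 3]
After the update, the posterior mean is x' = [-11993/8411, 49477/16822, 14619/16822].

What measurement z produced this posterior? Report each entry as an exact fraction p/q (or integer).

x̄ = F·x = [-7, -3, 7]
P̄ = F·P·Fᵀ + Q = [24 9 -21; 9 35 -19; -21 -19 36]
S = H·P̄·Hᵀ + R = [1320 -554; -554 258]
K = P̄·Hᵀ·S⁻¹ = [-2031/8411 -5397/16822; -1709/16822 545/8411; -439/16822 -3438/8411]
x' − x̄ = [46884/8411, 99943/16822, -103135/16822] = K·y
y = (KᵀK)⁻¹·Kᵀ·(x' − x̄) = [-47, 18]
z = y + H·x̄ = [-47, 18] + [44, -17] = [-3, 1]

z = [-3, 1]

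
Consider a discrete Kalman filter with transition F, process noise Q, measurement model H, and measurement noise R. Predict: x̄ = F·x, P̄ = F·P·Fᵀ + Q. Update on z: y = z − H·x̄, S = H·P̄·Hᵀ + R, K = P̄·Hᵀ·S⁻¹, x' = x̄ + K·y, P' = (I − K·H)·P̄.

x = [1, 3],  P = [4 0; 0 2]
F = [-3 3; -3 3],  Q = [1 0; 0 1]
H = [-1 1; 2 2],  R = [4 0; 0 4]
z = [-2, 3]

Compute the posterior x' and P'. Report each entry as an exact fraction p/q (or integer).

x' = [485/438, 193/438]
P' = [85/146 -37/438; -37/438 85/146]

x̄ = F·x = [6, 6]
P̄ = F·P·Fᵀ + Q = [55 54; 54 55]
y = z − H·x̄ = [-2, -21]
S = H·P̄·Hᵀ + R = [6 0; 0 876]
K = P̄·Hᵀ·S⁻¹ = [-1/6 109/438; 1/6 109/438]
x' = x̄ + K·y = [485/438, 193/438]
P' = (I − K·H)·P̄ = [85/146 -37/438; -37/438 85/146]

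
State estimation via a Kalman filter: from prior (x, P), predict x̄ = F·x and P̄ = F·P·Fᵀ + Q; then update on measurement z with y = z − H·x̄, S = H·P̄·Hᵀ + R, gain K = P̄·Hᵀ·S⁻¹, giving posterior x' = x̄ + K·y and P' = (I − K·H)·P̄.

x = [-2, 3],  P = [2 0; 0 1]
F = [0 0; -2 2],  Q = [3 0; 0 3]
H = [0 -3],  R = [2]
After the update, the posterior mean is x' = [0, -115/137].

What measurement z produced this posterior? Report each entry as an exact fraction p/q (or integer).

z = [3]

x̄ = F·x = [0, 10]
P̄ = F·P·Fᵀ + Q = [3 0; 0 15]
S = H·P̄·Hᵀ + R = [137]
K = P̄·Hᵀ·S⁻¹ = [0; -45/137]
x' − x̄ = [0, -1485/137] = K·y
y = (KᵀK)⁻¹·Kᵀ·(x' − x̄) = [33]
z = y + H·x̄ = [33] + [-30] = [3]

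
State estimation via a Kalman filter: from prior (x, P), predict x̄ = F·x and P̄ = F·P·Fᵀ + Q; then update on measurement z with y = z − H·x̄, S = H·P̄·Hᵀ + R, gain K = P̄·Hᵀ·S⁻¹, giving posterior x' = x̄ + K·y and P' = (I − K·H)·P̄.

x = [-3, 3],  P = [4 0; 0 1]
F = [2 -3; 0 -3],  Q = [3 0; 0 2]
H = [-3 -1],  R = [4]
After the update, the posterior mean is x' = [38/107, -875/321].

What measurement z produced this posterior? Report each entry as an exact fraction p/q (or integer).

z = [1]

x̄ = F·x = [-15, -9]
P̄ = F·P·Fᵀ + Q = [28 9; 9 11]
S = H·P̄·Hᵀ + R = [321]
K = P̄·Hᵀ·S⁻¹ = [-31/107; -38/321]
x' − x̄ = [1643/107, 2014/321] = K·y
y = (KᵀK)⁻¹·Kᵀ·(x' − x̄) = [-53]
z = y + H·x̄ = [-53] + [54] = [1]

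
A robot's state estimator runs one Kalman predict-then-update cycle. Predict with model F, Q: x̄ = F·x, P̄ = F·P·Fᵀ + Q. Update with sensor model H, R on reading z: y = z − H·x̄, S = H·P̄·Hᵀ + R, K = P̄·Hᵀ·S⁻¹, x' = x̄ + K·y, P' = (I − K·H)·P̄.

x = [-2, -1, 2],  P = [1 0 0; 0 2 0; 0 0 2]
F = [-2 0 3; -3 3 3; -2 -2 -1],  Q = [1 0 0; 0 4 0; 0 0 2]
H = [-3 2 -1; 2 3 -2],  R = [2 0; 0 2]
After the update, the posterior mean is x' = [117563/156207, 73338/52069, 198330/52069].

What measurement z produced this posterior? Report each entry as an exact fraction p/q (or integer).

z = [-3, -2]

x̄ = F·x = [10, 9, 4]
P̄ = F·P·Fᵀ + Q = [23 24 -2; 24 49 -12; -2 -12 16]
S = H·P̄·Hᵀ + R = [169 144; 144 1047]
K = P̄·Hᵀ·S⁻¹ = [-12487/52069 23354/156207; 2750/52069 10513/52069; -8410/52069 -2424/52069]
x' − x̄ = [-1444507/156207, -395283/52069, -9946/52069] = K·y
y = (KᵀK)⁻¹·Kᵀ·(x' − x̄) = [13, -41]
z = y + H·x̄ = [13, -41] + [-16, 39] = [-3, -2]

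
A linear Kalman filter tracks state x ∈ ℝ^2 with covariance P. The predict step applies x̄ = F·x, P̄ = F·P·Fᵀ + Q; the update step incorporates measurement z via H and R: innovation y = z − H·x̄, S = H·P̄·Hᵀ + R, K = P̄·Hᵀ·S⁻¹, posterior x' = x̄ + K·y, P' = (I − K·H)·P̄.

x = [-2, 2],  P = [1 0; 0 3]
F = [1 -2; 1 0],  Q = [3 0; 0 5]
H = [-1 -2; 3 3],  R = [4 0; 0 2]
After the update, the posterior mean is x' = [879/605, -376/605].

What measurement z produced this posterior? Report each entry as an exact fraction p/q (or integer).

x̄ = F·x = [-6, -2]
P̄ = F·P·Fᵀ + Q = [16 1; 1 6]
S = H·P̄·Hᵀ + R = [48 -93; -93 218]
K = P̄·Hᵀ·S⁻¹ = [273/605 258/605; -881/1815 -67/605]
x' − x̄ = [4509/605, 834/605] = K·y
y = (KᵀK)⁻¹·Kᵀ·(x' − x̄) = [-9, 27]
z = y + H·x̄ = [-9, 27] + [10, -24] = [1, 3]

z = [1, 3]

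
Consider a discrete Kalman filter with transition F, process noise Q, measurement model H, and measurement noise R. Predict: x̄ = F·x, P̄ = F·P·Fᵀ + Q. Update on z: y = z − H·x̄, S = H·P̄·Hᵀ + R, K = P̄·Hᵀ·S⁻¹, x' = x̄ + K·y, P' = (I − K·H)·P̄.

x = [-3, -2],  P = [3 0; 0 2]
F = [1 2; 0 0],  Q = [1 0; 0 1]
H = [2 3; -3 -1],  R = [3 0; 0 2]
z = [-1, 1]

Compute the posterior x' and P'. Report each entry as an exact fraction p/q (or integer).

x' = [-57/115, 6/115]
P' = [36/115 -28/115; -28/115 142/345]

x̄ = F·x = [-7, 0]
P̄ = F·P·Fᵀ + Q = [12 0; 0 1]
y = z − H·x̄ = [13, -20]
S = H·P̄·Hᵀ + R = [60 -75; -75 111]
K = P̄·Hᵀ·S⁻¹ = [-4/115 -8/23; 86/345 11/69]
x' = x̄ + K·y = [-57/115, 6/115]
P' = (I − K·H)·P̄ = [36/115 -28/115; -28/115 142/345]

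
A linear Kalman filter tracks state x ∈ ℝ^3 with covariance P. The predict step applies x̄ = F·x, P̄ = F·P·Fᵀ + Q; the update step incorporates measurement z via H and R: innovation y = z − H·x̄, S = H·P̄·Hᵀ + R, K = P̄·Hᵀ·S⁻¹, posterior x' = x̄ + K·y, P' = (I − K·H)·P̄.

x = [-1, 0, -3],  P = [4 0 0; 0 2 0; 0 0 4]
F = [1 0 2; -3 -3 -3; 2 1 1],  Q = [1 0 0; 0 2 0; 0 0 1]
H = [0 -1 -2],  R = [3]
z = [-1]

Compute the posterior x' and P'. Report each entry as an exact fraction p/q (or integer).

x̄ = F·x = [-7, 12, -5]
P̄ = F·P·Fᵀ + Q = [21 -36 16; -36 92 -42; 16 -42 23]
y = z − H·x̄ = [1]
S = H·P̄·Hᵀ + R = [19]
K = P̄·Hᵀ·S⁻¹ = [4/19; -8/19; -4/19]
x' = x̄ + K·y = [-129/19, 220/19, -99/19]
P' = (I − K·H)·P̄ = [383/19 -652/19 320/19; -652/19 1684/19 -830/19; 320/19 -830/19 421/19]

x' = [-129/19, 220/19, -99/19]
P' = [383/19 -652/19 320/19; -652/19 1684/19 -830/19; 320/19 -830/19 421/19]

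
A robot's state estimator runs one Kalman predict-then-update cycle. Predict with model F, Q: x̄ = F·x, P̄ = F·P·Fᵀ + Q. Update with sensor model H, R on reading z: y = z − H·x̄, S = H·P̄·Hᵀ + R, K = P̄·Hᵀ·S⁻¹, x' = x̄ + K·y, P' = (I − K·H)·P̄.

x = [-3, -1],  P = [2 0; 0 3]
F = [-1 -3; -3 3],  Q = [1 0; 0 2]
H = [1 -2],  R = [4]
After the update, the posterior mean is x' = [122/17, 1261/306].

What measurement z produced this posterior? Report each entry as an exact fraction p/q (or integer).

x̄ = F·x = [6, 6]
P̄ = F·P·Fᵀ + Q = [30 -21; -21 47]
S = H·P̄·Hᵀ + R = [306]
K = P̄·Hᵀ·S⁻¹ = [4/17; -115/306]
x' − x̄ = [20/17, -575/306] = K·y
y = (KᵀK)⁻¹·Kᵀ·(x' − x̄) = [5]
z = y + H·x̄ = [5] + [-6] = [-1]

z = [-1]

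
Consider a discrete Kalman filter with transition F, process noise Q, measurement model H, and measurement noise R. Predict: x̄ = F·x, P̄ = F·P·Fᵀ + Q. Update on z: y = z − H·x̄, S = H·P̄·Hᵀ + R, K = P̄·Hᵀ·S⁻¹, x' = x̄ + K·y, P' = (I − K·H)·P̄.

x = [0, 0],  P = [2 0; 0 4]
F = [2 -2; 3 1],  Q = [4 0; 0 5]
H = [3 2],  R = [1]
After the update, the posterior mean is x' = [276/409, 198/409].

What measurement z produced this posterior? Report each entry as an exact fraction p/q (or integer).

z = [3]

x̄ = F·x = [0, 0]
P̄ = F·P·Fᵀ + Q = [28 4; 4 27]
S = H·P̄·Hᵀ + R = [409]
K = P̄·Hᵀ·S⁻¹ = [92/409; 66/409]
x' − x̄ = [276/409, 198/409] = K·y
y = (KᵀK)⁻¹·Kᵀ·(x' − x̄) = [3]
z = y + H·x̄ = [3] + [0] = [3]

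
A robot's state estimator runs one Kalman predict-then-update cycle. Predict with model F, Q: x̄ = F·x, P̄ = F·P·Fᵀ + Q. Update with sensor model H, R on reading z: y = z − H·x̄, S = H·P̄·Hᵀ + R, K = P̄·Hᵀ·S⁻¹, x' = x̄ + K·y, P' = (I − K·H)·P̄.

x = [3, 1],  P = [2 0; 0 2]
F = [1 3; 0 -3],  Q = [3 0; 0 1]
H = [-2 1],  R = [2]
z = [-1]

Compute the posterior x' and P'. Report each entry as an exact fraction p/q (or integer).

x̄ = F·x = [6, -3]
P̄ = F·P·Fᵀ + Q = [23 -18; -18 19]
y = z − H·x̄ = [14]
S = H·P̄·Hᵀ + R = [185]
K = P̄·Hᵀ·S⁻¹ = [-64/185; 11/37]
x' = x̄ + K·y = [214/185, 43/37]
P' = (I − K·H)·P̄ = [159/185 38/37; 38/37 98/37]

x' = [214/185, 43/37]
P' = [159/185 38/37; 38/37 98/37]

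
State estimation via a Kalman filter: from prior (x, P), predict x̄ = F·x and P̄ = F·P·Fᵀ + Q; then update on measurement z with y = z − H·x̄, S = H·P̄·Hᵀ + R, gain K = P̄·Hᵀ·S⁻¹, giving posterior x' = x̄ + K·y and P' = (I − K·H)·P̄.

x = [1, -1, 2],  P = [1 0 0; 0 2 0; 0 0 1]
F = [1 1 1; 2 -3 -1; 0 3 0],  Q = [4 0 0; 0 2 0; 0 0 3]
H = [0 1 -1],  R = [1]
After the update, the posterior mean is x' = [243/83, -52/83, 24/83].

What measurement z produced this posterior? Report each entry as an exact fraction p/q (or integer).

x̄ = F·x = [2, 3, -3]
P̄ = F·P·Fᵀ + Q = [8 -5 6; -5 25 -18; 6 -18 21]
S = H·P̄·Hᵀ + R = [83]
K = P̄·Hᵀ·S⁻¹ = [-11/83; 43/83; -39/83]
x' − x̄ = [77/83, -301/83, 273/83] = K·y
y = (KᵀK)⁻¹·Kᵀ·(x' − x̄) = [-7]
z = y + H·x̄ = [-7] + [6] = [-1]

z = [-1]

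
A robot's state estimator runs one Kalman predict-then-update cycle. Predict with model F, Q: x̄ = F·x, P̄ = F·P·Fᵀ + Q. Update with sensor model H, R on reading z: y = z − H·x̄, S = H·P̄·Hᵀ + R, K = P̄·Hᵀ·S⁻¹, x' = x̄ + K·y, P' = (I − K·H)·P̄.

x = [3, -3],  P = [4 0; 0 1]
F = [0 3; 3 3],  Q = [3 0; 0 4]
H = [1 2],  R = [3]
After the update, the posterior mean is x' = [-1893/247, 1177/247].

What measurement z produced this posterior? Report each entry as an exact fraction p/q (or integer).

x̄ = F·x = [-9, 0]
P̄ = F·P·Fᵀ + Q = [12 9; 9 49]
S = H·P̄·Hᵀ + R = [247]
K = P̄·Hᵀ·S⁻¹ = [30/247; 107/247]
x' − x̄ = [330/247, 1177/247] = K·y
y = (KᵀK)⁻¹·Kᵀ·(x' − x̄) = [11]
z = y + H·x̄ = [11] + [-9] = [2]

z = [2]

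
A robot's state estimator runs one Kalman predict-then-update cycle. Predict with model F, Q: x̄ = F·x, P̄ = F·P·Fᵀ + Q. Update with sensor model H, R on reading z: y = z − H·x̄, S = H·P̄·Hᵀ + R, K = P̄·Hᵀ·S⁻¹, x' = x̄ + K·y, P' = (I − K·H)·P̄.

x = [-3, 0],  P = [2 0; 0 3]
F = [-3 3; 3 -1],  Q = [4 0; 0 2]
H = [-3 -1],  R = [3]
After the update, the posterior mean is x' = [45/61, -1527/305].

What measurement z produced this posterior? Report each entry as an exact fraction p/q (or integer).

z = [3]

x̄ = F·x = [9, -9]
P̄ = F·P·Fᵀ + Q = [49 -27; -27 23]
S = H·P̄·Hᵀ + R = [305]
K = P̄·Hᵀ·S⁻¹ = [-24/61; 58/305]
x' − x̄ = [-504/61, 1218/305] = K·y
y = (KᵀK)⁻¹·Kᵀ·(x' − x̄) = [21]
z = y + H·x̄ = [21] + [-18] = [3]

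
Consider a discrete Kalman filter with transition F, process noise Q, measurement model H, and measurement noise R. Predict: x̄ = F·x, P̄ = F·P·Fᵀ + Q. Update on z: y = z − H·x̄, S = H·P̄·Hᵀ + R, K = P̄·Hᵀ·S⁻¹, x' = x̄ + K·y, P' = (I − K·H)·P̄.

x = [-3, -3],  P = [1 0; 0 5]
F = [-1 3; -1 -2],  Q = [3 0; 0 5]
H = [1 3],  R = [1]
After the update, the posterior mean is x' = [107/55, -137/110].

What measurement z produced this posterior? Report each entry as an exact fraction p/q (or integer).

x̄ = F·x = [-6, 9]
P̄ = F·P·Fᵀ + Q = [49 -29; -29 26]
S = H·P̄·Hᵀ + R = [110]
K = P̄·Hᵀ·S⁻¹ = [-19/55; 49/110]
x' − x̄ = [437/55, -1127/110] = K·y
y = (KᵀK)⁻¹·Kᵀ·(x' − x̄) = [-23]
z = y + H·x̄ = [-23] + [21] = [-2]

z = [-2]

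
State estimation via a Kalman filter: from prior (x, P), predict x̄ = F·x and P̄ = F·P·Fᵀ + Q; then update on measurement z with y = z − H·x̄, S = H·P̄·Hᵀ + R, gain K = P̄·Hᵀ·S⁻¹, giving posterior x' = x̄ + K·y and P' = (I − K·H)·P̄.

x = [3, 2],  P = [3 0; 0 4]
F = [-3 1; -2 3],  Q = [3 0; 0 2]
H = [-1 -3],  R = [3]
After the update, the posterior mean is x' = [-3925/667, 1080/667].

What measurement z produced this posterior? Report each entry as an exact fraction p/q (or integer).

x̄ = F·x = [-7, 0]
P̄ = F·P·Fᵀ + Q = [34 30; 30 50]
S = H·P̄·Hᵀ + R = [667]
K = P̄·Hᵀ·S⁻¹ = [-124/667; -180/667]
x' − x̄ = [744/667, 1080/667] = K·y
y = (KᵀK)⁻¹·Kᵀ·(x' − x̄) = [-6]
z = y + H·x̄ = [-6] + [7] = [1]

z = [1]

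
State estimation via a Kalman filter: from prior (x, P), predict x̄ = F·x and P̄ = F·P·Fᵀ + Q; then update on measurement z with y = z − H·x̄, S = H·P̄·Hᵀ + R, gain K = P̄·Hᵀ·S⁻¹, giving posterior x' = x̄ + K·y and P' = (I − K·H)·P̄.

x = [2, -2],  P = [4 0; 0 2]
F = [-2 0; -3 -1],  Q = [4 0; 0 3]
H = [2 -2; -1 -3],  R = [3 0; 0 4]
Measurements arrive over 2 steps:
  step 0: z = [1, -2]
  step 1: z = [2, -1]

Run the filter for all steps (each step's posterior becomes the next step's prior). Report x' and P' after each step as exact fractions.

step 0: x' = [11324/17435, 6382/17435], P' = [10732/17435 1996/17435; 1996/17435 5128/17435]
step 1: x' = [49207460/60017383, -4015331/60017383], P' = [35944828/60017383 6451996/60017383; 6451996/60017383 17277160/60017383]

step 0: x̄ = F·x = [-4, -4]
step 0: P̄ = F·P·Fᵀ + Q = [20 24; 24 41]
step 0: y = z − H·x̄ = [1, -18]
step 0: S = H·P̄·Hᵀ + R = [55 110; 110 537]
step 0: K = P̄·Hᵀ·S⁻¹ = [5824/17435 -76/317; -2088/17435 -79/317]
step 0: x' = x̄ + K·y = [11324/17435, 6382/17435]
step 0: P' = (I − K·H)·P̄ = [10732/17435 1996/17435; 1996/17435 5128/17435]
step 1: x̄ = F·x = [-22648/17435, -40354/17435]
step 1: P̄ = F·P·Fᵀ + Q = [112668/17435 68384/17435; 68384/17435 165997/17435]
step 1: y = z − H·x̄ = [-542/17435, -32229/3487]
step 1: S = H·P̄·Hᵀ + R = [619893/17435 99422/3487; 99422/3487 417337/3487]
step 1: K = P̄·Hᵀ·S⁻¹ = [19661888/60017383 -13825204/60017383; -7216776/60017383 -14570869/60017383]
step 1: x' = x̄ + K·y = [49207460/60017383, -4015331/60017383]
step 1: P' = (I − K·H)·P̄ = [35944828/60017383 6451996/60017383; 6451996/60017383 17277160/60017383]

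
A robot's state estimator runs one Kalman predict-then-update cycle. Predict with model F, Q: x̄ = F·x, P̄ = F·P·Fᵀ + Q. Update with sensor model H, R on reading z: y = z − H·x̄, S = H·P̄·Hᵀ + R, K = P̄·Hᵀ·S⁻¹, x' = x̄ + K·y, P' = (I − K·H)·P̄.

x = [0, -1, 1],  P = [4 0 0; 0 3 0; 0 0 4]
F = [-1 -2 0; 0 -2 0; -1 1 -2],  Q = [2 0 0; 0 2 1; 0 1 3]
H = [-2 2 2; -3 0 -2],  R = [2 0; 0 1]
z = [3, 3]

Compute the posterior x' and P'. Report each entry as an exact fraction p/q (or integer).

x̄ = F·x = [2, 2, -3]
P̄ = F·P·Fᵀ + Q = [18 12 -2; 12 14 -5; -2 -5 26]
y = z − H·x̄ = [9, 3]
S = H·P̄·Hᵀ + R = [114 -44; -44 243]
K = P̄·Hᵀ·S⁻¹ = [-3044/12883 -3202/12883; -1301/12883 -1614/12883; 4577/12883 -1610/12883]
x' = x̄ + K·y = [-11236/12883, 9215/12883, -2286/12883]
P' = (I − K·H)·P̄ = [23090/12883 53080/12883 -33034/12883; 53080/12883 130592/12883 -78813/12883; -33034/12883 -78813/12883 50356/12883]

x' = [-11236/12883, 9215/12883, -2286/12883]
P' = [23090/12883 53080/12883 -33034/12883; 53080/12883 130592/12883 -78813/12883; -33034/12883 -78813/12883 50356/12883]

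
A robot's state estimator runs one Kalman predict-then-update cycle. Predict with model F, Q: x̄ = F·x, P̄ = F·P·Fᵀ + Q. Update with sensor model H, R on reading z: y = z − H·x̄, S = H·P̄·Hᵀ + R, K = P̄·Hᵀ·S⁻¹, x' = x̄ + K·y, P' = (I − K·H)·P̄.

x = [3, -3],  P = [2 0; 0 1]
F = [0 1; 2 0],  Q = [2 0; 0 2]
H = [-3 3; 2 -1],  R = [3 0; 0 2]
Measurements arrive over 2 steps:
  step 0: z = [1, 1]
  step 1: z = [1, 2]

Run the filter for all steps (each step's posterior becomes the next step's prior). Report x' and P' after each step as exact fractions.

step 0: x̄ = F·x = [-3, 6]
step 0: P̄ = F·P·Fᵀ + Q = [3 0; 0 10]
step 0: y = z − H·x̄ = [-26, 13]
step 0: S = H·P̄·Hᵀ + R = [120 -48; -48 24]
step 0: K = P̄·Hᵀ·S⁻¹ = [1/8 1/2; 5/12 5/12]
step 0: x' = x̄ + K·y = [1/4, 7/12]
step 0: P' = (I − K·H)·P̄ = [9/8 5/4; 5/4 5/3]
step 1: x̄ = F·x = [7/12, 1/2]
step 1: P̄ = F·P·Fᵀ + Q = [11/3 5/2; 5/2 13/2]
step 1: y = z − H·x̄ = [5/4, 4/3]
step 1: S = H·P̄·Hᵀ + R = [99/2 -19; -19 79/6]
step 1: K = P̄·Hᵀ·S⁻¹ = [183/1163 691/1163; 518/1163 615/1163]
step 1: x' = x̄ + K·y = [3657/2326, 2049/1163]
step 1: P' = (I − K·H)·P̄ = [1565/1163 1748/1163; 1748/1163 2266/1163]

step 0: x' = [1/4, 7/12], P' = [9/8 5/4; 5/4 5/3]
step 1: x' = [3657/2326, 2049/1163], P' = [1565/1163 1748/1163; 1748/1163 2266/1163]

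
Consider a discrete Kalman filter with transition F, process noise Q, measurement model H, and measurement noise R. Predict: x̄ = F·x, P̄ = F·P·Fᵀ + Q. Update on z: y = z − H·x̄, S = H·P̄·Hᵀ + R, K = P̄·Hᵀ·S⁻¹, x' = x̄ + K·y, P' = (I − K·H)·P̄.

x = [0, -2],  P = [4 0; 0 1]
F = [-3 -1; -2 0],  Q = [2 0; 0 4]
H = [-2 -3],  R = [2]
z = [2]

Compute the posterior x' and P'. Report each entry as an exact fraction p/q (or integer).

x' = [176/313, -324/313]
P' = [957/313 -588/313; -588/313 428/313]

x̄ = F·x = [2, 0]
P̄ = F·P·Fᵀ + Q = [39 24; 24 20]
y = z − H·x̄ = [6]
S = H·P̄·Hᵀ + R = [626]
K = P̄·Hᵀ·S⁻¹ = [-75/313; -54/313]
x' = x̄ + K·y = [176/313, -324/313]
P' = (I − K·H)·P̄ = [957/313 -588/313; -588/313 428/313]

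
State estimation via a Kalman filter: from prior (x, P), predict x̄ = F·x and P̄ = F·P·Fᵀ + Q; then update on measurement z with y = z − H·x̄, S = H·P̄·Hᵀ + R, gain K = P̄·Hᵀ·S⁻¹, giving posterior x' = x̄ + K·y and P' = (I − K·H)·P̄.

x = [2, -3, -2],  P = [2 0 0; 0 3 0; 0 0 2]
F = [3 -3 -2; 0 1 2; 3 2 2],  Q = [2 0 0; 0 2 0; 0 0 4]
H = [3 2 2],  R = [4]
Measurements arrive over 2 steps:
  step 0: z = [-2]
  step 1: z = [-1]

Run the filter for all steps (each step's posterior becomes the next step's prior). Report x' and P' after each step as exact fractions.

step 0: x' = [5834/531, -1276/177, -5380/531], P' = [15980/531 -3124/177 -14368/531; -3124/177 766/59 2390/177; -14368/531 2390/177 14558/531]
step 1: x' = [2125681/908891, -3080641/1817782, -2058264/908891], P' = [14101932/908891 -12686748/908891 -7677640/908891; -12686748/908891 14405449/908891 4344360/908891; -7677640/908891 4344360/908891 7178008/908891]

step 0: x̄ = F·x = [19, -7, -4]
step 0: P̄ = F·P·Fᵀ + Q = [55 -17 -8; -17 13 14; -8 14 42]
step 0: y = z − H·x̄ = [-37]
step 0: S = H·P̄·Hᵀ + R = [531]
step 0: K = P̄·Hᵀ·S⁻¹ = [115/531; 1/177; 88/531]
step 0: x' = x̄ + K·y = [5834/531, -1276/177, -5380/531]
step 0: P' = (I − K·H)·P̄ = [15980/531 -3124/177 -14368/531; -3124/177 766/59 2390/177; -14368/531 2390/177 14558/531]
step 1: x̄ = F·x = [39746/531, -14588/531, -914/531]
step 1: P̄ = F·P·Fᵀ + Q = [692312/531 -250598/531 640/531; -250598/531 94868/531 716/531; 640/531 716/531 4232/531]
step 1: y = z − H·x̄ = [-88765/531]
step 1: S = H·P̄·Hᵀ + R = [3635564/531]
step 1: K = P̄·Hᵀ·S⁻¹ = [394255/908891; -280313/1817782; 2954/908891]
step 1: x' = x̄ + K·y = [2125681/908891, -3080641/1817782, -2058264/908891]
step 1: P' = (I − K·H)·P̄ = [14101932/908891 -12686748/908891 -7677640/908891; -12686748/908891 14405449/908891 4344360/908891; -7677640/908891 4344360/908891 7178008/908891]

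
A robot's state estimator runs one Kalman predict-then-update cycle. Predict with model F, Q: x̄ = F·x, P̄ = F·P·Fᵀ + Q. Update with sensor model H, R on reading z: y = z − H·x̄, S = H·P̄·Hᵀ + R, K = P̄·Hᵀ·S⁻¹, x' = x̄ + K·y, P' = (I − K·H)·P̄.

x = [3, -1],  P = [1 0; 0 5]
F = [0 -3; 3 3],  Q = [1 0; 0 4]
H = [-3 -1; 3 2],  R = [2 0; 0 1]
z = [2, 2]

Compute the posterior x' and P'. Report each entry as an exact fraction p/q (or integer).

x̄ = F·x = [3, 6]
P̄ = F·P·Fᵀ + Q = [46 -45; -45 58]
y = z − H·x̄ = [17, -19]
S = H·P̄·Hᵀ + R = [204 -125; -125 107]
K = P̄·Hᵀ·S⁻¹ = [-3951/6203 -1833/6203; 5864/6203 5749/6203]
x' = x̄ + K·y = [-13731/6203, 27675/6203]
P' = (I − K·H)·P̄ = [5879/6203 -9735/6203; -9735/6203 17477/6203]

x' = [-13731/6203, 27675/6203]
P' = [5879/6203 -9735/6203; -9735/6203 17477/6203]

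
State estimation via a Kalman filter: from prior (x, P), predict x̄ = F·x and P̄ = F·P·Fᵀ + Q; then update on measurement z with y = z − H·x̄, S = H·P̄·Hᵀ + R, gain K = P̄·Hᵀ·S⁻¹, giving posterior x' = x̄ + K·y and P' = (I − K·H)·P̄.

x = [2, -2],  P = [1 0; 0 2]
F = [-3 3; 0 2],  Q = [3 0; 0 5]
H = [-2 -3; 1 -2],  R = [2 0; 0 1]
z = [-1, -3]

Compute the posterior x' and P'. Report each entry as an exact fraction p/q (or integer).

x' = [-13902/12505, 12553/12505]
P' = [4242/12505 -468/12505; -468/12505 1502/12505]

x̄ = F·x = [-12, -4]
P̄ = F·P·Fᵀ + Q = [30 12; 12 13]
y = z − H·x̄ = [-37, 1]
S = H·P̄·Hᵀ + R = [383 30; 30 35]
K = P̄·Hᵀ·S⁻¹ = [-708/2501 5178/12505; -357/2501 -3472/12505]
x' = x̄ + K·y = [-13902/12505, 12553/12505]
P' = (I − K·H)·P̄ = [4242/12505 -468/12505; -468/12505 1502/12505]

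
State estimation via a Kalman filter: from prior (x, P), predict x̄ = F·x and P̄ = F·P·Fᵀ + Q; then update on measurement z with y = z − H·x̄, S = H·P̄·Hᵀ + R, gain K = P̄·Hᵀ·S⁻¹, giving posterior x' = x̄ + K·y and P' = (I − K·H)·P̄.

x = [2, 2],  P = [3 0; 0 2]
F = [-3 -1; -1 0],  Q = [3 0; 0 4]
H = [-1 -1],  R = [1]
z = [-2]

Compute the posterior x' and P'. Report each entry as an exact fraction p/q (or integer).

x' = [14/29, 38/29]
P' = [175/58 -67/29; -67/29 75/29]

x̄ = F·x = [-8, -2]
P̄ = F·P·Fᵀ + Q = [32 9; 9 7]
y = z − H·x̄ = [-12]
S = H·P̄·Hᵀ + R = [58]
K = P̄·Hᵀ·S⁻¹ = [-41/58; -8/29]
x' = x̄ + K·y = [14/29, 38/29]
P' = (I − K·H)·P̄ = [175/58 -67/29; -67/29 75/29]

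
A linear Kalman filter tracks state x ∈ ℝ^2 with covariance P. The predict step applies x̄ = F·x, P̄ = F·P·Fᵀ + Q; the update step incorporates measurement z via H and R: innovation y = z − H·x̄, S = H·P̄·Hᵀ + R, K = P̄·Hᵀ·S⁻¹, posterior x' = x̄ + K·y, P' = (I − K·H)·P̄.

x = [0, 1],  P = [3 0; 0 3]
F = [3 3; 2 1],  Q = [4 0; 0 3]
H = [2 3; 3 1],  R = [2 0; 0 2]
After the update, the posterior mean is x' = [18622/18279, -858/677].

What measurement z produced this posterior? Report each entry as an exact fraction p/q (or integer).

z = [-2, 2]

x̄ = F·x = [3, 1]
P̄ = F·P·Fᵀ + Q = [58 27; 27 18]
S = H·P̄·Hᵀ + R = [720 699; 699 704]
K = P̄·Hᵀ·S⁻¹ = [-1811/18279 2339/6093; 253/677 -156/677]
x' − x̄ = [-36215/18279, -1535/677] = K·y
y = (KᵀK)⁻¹·Kᵀ·(x' − x̄) = [-11, -8]
z = y + H·x̄ = [-11, -8] + [9, 10] = [-2, 2]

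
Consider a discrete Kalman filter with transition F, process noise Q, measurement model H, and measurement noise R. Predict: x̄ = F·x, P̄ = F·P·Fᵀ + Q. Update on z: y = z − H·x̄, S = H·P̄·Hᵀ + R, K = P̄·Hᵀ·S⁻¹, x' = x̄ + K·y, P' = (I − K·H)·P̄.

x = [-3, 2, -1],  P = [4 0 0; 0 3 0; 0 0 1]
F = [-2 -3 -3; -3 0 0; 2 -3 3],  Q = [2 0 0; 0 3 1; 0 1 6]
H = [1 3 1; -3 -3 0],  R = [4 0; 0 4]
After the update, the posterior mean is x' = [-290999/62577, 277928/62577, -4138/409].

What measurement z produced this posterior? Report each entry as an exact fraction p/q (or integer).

x̄ = F·x = [3, 9, -15]
P̄ = F·P·Fᵀ + Q = [54 24 2; 24 39 -23; 2 -23 58]
S = H·P̄·Hᵀ + R = [477 -738; -738 1273]
K = P̄·Hᵀ·S⁻¹ = [-9748/62577 -1906/6953; 10732/62577 -341/6953; 229/409 153/409]
x' − x̄ = [-478730/62577, -285265/62577, 1997/409] = K·y
y = (KᵀK)⁻¹·Kᵀ·(x' − x̄) = [-16, 37]
z = y + H·x̄ = [-16, 37] + [15, -36] = [-1, 1]

z = [-1, 1]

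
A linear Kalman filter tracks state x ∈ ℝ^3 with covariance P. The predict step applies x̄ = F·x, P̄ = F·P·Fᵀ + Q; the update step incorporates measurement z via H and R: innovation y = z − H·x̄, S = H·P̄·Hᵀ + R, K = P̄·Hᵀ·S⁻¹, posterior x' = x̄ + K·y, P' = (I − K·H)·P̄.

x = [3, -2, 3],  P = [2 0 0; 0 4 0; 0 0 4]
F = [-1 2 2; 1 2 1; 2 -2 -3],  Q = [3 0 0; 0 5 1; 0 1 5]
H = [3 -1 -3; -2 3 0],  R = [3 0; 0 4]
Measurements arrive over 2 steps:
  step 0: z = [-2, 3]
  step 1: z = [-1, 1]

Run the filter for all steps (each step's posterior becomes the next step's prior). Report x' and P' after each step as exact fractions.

step 0: x' = [-41097/89323, 66353/89323, -3568/89323], P' = [534899/178646 187845/89323 190831/89323; 187845/89323 169986/89323 121926/89323; 190831/89323 121926/89323 168980/89323]
step 1: x' = [-250863299/1558458194, 698603726/3896145485, 247372511/3896145485], P' = [4339053991/1558458194 1525973781/779229097 1525716204/779229097; 1525973781/779229097 7034393418/3896145485 4825219608/3896145485; 1525716204/779229097 4825219608/3896145485 6782064403/3896145485]

step 0: x̄ = F·x = [-1, 2, 1]
step 0: P̄ = F·P·Fᵀ + Q = [37 22 -44; 22 27 -23; -44 -23 65]
step 0: y = z − H·x̄ = [6, -5]
step 0: S = H·P̄·Hᵀ + R = [1470 -118; -118 131]
step 0: K = P̄·Hᵀ·S⁻¹ = [28007/178646 7159/89323; 9257/89323 33567/89323; -18791/89323 -3971/89323]
step 0: x' = x̄ + K·y = [-41097/89323, 66353/89323, -3568/89323]
step 0: P' = (I − K·H)·P̄ = [534899/178646 187845/89323 190831/89323; 187845/89323 169986/89323 121926/89323; 190831/89323 121926/89323 168980/89323]
step 1: x̄ = F·x = [166667/89323, 88041/89323, -204196/89323]
step 1: P̄ = F·P·Fᵀ + Q = [2703973/178646 3345683/178646 -985096/89323; 3345683/178646 6367469/178646 -1353211/89323; -985096/89323 -1353211/89323 1387557/89323]
step 1: y = z − H·x̄ = [-1113871/89323, 158534/89323]
step 1: S = H·P̄·Hᵀ + R = [27683008/89323 7006457/89323; 7006457/89323 28689501/178646]
step 1: K = P̄·Hᵀ·S⁻¹ = [270305729/1558458194 59716838/779229097; 459851491/3896145485 1460860611/3896145485; -761889919/3896145485 -195375804/3896145485]
step 1: x' = x̄ + K·y = [-250863299/1558458194, 698603726/3896145485, 247372511/3896145485]
step 1: P' = (I − K·H)·P̄ = [4339053991/1558458194 1525973781/779229097 1525716204/779229097; 1525973781/779229097 7034393418/3896145485 4825219608/3896145485; 1525716204/779229097 4825219608/3896145485 6782064403/3896145485]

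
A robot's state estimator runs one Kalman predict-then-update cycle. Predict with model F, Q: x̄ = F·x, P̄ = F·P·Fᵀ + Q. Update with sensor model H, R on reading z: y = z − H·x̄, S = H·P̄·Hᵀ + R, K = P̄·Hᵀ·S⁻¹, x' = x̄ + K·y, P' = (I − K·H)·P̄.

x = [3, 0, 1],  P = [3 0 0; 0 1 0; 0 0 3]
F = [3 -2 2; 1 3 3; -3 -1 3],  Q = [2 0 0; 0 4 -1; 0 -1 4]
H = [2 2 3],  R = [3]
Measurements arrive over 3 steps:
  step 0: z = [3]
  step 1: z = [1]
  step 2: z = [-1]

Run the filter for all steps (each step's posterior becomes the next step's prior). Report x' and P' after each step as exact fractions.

step 0: x̄ = F·x = [11, 6, -6]
step 0: P̄ = F·P·Fᵀ + Q = [45 21 -7; 21 43 14; -7 14 59]
step 0: y = z − H·x̄ = [-13]
step 0: S = H·P̄·Hᵀ + R = [1138]
step 0: K = P̄·Hᵀ·S⁻¹ = [111/1138; 85/569; 191/1138]
step 0: x' = x̄ + K·y = [11075/1138, 2309/569, -9311/1138]
step 0: P' = (I − K·H)·P̄ = [38889/1138 2514/569 -29167/1138; 2514/569 10017/569 -8269/569; -29167/1138 -8269/569 30661/1138]
step 1: x̄ = F·x = [5367/1138, -1502/569, -32888/569]
step 1: P̄ = F·P·Fᵀ + Q = [277021/1138 -52606/569 -33040/569; -52606/569 28589/569 61768/569; -33040/569 61768/569 652469/569]
step 1: y = z − H·x̄ = [96870/569]
step 1: S = H·P̄·Hᵀ + R = [6466214/569]
step 1: K = P̄·Hᵀ·S⁻¹ = [72689/6466214; 68635/3233107; 2014863/6466214]
step 1: x' = x̄ + K·y = [42870771/6466214, 3150344/3233107, -15361219/3233107]
step 1: P' = (I − K·H)·P̄ = [782385627/3233107 -307679853/3233107 -632868343/6466214; -307679853/3233107 145887117/3233107 107930459/3233107; -632868343/6466214 107930459/3233107 280019813/6466214]
step 2: x̄ = F·x = [54566061/6466214, -30394479/6466214, -227080315/6466214]
step 2: P̄ = F·P·Fᵀ + Q = [7223029457/3233107 -6645282479/6466214 -17290845431/6466214; -6645282479/6466214 3132910763/6466214 8190048265/6466214; -17290845431/6466214 8190048265/6466214 23325065123/6466214]
step 2: y = z − H·x̄ = [626431567/6466214]
step 2: S = H·P̄·Hᵀ + R = [117889037633/6466214]
step 2: K = P̄·Hᵀ·S⁻¹ = [-36270983423/117889037633; 17545401363/117889037633; 51773601037/117889037633]
step 2: x' = x̄ + K·y = [-2519024047702/117889037633, 1145618965101/117889037633, 875680610956/117889037633]
step 2: P' = (I − K·H)·P̄ = [119837587957819/235778075266 -22736178273947/117889037633 -24824681453398/117889037633; -22736178273947/117889037633 9510159399515/117889037633 8834891317651/117889037633; -24824681453398/117889037633 8834891317651/117889037633 10711633691535/117889037633]

step 0: x' = [11075/1138, 2309/569, -9311/1138], P' = [38889/1138 2514/569 -29167/1138; 2514/569 10017/569 -8269/569; -29167/1138 -8269/569 30661/1138]
step 1: x' = [42870771/6466214, 3150344/3233107, -15361219/3233107], P' = [782385627/3233107 -307679853/3233107 -632868343/6466214; -307679853/3233107 145887117/3233107 107930459/3233107; -632868343/6466214 107930459/3233107 280019813/6466214]
step 2: x' = [-2519024047702/117889037633, 1145618965101/117889037633, 875680610956/117889037633], P' = [119837587957819/235778075266 -22736178273947/117889037633 -24824681453398/117889037633; -22736178273947/117889037633 9510159399515/117889037633 8834891317651/117889037633; -24824681453398/117889037633 8834891317651/117889037633 10711633691535/117889037633]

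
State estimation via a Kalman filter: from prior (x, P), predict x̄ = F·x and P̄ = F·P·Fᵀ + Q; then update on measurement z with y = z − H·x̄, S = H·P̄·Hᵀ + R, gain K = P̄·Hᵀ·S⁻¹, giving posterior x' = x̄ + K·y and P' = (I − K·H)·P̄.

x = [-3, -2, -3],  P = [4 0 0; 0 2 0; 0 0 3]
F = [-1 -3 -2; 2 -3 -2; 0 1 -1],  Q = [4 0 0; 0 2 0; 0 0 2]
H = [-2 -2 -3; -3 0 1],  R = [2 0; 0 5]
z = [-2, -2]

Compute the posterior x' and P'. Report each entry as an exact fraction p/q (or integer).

x̄ = F·x = [15, 6, 1]
P̄ = F·P·Fᵀ + Q = [38 22 0; 22 48 0; 0 0 7]
y = z − H·x̄ = [43, 42]
S = H·P̄·Hᵀ + R = [585 339; 339 354]
K = P̄·Hᵀ·S⁻¹ = [-426/10241 -2890/10241; -9062/30723 2950/30723; -467/4389 178/1463]
x' = x̄ + K·y = [13917/10241, -81428/30723, 6736/4389]
P' = (I − K·H)·P̄ = [8578/10241 -25078/10241 1612/1463; -25078/10241 400724/30723 -30136/4389; 1612/1463 -30136/4389 818/209]

x' = [13917/10241, -81428/30723, 6736/4389]
P' = [8578/10241 -25078/10241 1612/1463; -25078/10241 400724/30723 -30136/4389; 1612/1463 -30136/4389 818/209]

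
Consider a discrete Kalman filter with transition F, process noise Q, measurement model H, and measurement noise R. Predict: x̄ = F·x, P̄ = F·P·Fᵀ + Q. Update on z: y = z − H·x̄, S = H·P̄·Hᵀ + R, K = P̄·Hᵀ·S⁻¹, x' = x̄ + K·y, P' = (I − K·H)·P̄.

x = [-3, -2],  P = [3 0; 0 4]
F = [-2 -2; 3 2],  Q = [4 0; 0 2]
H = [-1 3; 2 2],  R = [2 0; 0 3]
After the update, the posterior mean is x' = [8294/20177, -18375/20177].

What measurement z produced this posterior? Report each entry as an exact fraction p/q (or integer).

z = [-3, -1]

x̄ = F·x = [10, -13]
P̄ = F·P·Fᵀ + Q = [32 -34; -34 45]
S = H·P̄·Hᵀ + R = [643 70; 70 39]
K = P̄·Hᵀ·S⁻¹ = [-4946/20177 6808/20177; 5051/20177 2316/20177]
x' − x̄ = [-193476/20177, 243926/20177] = K·y
y = (KᵀK)⁻¹·Kᵀ·(x' − x̄) = [46, 5]
z = y + H·x̄ = [46, 5] + [-49, -6] = [-3, -1]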